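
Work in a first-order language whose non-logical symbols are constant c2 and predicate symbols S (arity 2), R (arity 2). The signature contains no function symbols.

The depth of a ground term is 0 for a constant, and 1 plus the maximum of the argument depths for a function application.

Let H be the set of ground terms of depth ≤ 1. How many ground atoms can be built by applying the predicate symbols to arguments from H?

2

First count ground terms of depth ≤ 1.
With no function symbols every ground term is a constant, so there is exactly 1 ground term at every depth bound.
N_0 = 1
N_1 = 1
Explicitly: c2.
So |H| = 1.
A ground atom is a predicate applied to a tuple of terms from H, so the count is the sum over predicates of |H|^arity:
  S: 1^2 = 1;  R: 1^2 = 1
Total ground atoms: 1 + 1 = 2.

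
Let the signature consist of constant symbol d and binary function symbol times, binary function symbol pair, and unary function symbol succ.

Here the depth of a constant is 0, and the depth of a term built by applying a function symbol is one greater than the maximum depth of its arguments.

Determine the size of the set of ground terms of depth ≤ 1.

4

Let N_k count ground terms of depth at most k. Each non-constant term of depth ≤ k is some function symbol applied to depth-≤(k−1) arguments, giving N_k = 1 + N_{k-1}^2 + N_{k-1}^2 + N_{k-1}.
N_0 = 1
N_1 = 1 + 1^2 + 1^2 + 1 = 4
Explicitly: d, times(d, d), pair(d, d), succ(d).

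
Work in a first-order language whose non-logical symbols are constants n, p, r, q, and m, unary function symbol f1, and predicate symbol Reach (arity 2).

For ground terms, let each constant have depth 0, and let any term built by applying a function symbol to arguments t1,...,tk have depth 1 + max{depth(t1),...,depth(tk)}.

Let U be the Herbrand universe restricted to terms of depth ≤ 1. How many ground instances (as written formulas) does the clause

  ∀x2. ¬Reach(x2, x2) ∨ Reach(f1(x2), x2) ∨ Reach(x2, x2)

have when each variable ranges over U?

10

Ground terms of depth ≤ 1:
  Count level by level. With function symbols f1/1, the terms of depth ≤ k are the 5 constants together with each function applied to depth-≤(k−1) tuples, so N_k = 5 + N_{k-1}.
  N_0 = 5
  N_1 = 5 + 5 = 10
  Explicitly: n, p, r, q, m, f1(n), f1(p), f1(r), f1(q), f1(m).
So there are 10 ground terms available for substitution.
There is 1 variable to instantiate (x2),  occurring in at least one literal, so different choices give different ground instances.
Number of ground instances = 10.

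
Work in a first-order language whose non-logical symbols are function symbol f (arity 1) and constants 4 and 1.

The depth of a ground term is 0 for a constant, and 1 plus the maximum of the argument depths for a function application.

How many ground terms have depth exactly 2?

Write N_k for the number of ground terms of depth ≤ k. A term of depth ≤ k is either a constant or a function symbol applied to arguments of depth ≤ k−1, so N_k = 2 + N_{k-1}.
N_0 = 2
N_1 = 2 + 2 = 4
N_2 = 2 + 4 = 6
Terms of depth exactly 2: N_2 − N_1 = 6 − 4 = 2.

2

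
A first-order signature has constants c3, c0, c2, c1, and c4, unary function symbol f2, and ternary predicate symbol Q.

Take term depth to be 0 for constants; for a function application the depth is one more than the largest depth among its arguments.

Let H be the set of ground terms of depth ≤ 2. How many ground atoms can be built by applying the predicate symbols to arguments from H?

First count ground terms of depth ≤ 2.
Count level by level. With function symbols f2/1, the terms of depth ≤ k are the 5 constants together with each function applied to depth-≤(k−1) tuples, so N_k = 5 + N_{k-1}.
N_0 = 5
N_1 = 5 + 5 = 10
N_2 = 5 + 10 = 15
So |H| = 15.
A ground atom is a predicate applied to a tuple of terms from H, so the count is the sum over predicates of |H|^arity:
  Q: 15^3 = 3375
Total ground atoms: 3375.

3375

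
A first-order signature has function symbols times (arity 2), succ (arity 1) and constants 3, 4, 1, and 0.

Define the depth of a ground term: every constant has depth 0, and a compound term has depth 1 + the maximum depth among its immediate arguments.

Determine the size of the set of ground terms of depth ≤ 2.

Let N_k count ground terms of depth at most k. Each non-constant term of depth ≤ k is some function symbol applied to depth-≤(k−1) arguments, giving N_k = 4 + N_{k-1}^2 + N_{k-1}.
N_0 = 4
N_1 = 4 + 4^2 + 4 = 24
N_2 = 4 + 24^2 + 24 = 604

604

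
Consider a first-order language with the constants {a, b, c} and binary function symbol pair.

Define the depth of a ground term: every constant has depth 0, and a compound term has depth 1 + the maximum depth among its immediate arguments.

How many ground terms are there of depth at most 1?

Let N_k count ground terms of depth at most k. Each non-constant term of depth ≤ k is some function symbol applied to depth-≤(k−1) arguments, giving N_k = 3 + N_{k-1}^2.
N_0 = 3
N_1 = 3 + 3^2 = 12

12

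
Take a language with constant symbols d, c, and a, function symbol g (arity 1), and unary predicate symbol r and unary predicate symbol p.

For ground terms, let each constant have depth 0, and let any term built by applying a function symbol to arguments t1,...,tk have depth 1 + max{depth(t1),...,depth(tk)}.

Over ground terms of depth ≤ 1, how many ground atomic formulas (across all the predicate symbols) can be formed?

12

First count ground terms of depth ≤ 1.
Let N_k count ground terms of depth at most k. Each non-constant term of depth ≤ k is some function symbol applied to depth-≤(k−1) arguments, giving N_k = 3 + N_{k-1}.
N_0 = 3
N_1 = 3 + 3 = 6
Explicitly: d, c, a, g(d), g(c), g(a).
So |H| = 6.
Ground atoms are formed by filling each argument slot of a predicate with a term from H, so an r-ary predicate gives |H|^r atoms:
  r: 6;  p: 6
Total ground atoms: 6 + 6 = 12.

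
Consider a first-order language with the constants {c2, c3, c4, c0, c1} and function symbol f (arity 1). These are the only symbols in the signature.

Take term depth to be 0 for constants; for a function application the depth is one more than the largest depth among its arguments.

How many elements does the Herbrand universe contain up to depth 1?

Let N_k = |{terms of depth ≤ k}|. Then N_0 = 5 and N_k = 5 + N_{k-1} for k ≥ 1 (one summand per function symbol, arity giving the exponent).
N_0 = 5
N_1 = 5 + 5 = 10
Explicitly: c2, c3, c4, c0, c1, f(c2), f(c3), f(c4), f(c0), f(c1).

10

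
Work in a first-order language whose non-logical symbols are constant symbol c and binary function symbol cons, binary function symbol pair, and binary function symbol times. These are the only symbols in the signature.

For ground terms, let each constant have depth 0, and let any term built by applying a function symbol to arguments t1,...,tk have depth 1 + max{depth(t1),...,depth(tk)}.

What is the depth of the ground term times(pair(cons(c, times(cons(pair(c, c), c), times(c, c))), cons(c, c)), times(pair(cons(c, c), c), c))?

depth(pair(c, c)) = 1 + max(0, 0) = 1
depth(cons(pair(c, c), c)) = 1 + max(1, 0) = 2
depth(times(c, c)) = 1 + max(0, 0) = 1
depth(times(cons(pair(c, c), c), times(c, c))) = 1 + max(2, 1) = 3
depth(cons(c, times(cons(pair(c, c), c), times(c, c)))) = 1 + max(0, 3) = 4
depth(cons(c, c)) = 1 + max(0, 0) = 1
depth(pair(cons(c, times(cons(pair(c, c), c), times(c, c))), cons(c, c))) = 1 + max(4, 1) = 5
depth(pair(cons(c, c), c)) = 1 + max(1, 0) = 2
depth(times(pair(cons(c, c), c), c)) = 1 + max(2, 0) = 3
depth(times(pair(cons(c, times(cons(pair(c, c), c), times(c, c))), cons(c, c)), times(pair(cons(c, c), c), c))) = 1 + max(5, 3) = 6

6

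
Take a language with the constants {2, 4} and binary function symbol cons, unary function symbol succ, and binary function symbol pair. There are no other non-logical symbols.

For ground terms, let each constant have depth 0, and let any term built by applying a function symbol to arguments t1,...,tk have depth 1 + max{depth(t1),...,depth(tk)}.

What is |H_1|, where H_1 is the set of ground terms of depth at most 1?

Count level by level. With function symbols cons/2, succ/1, pair/2, the terms of depth ≤ k are the 2 constants together with each function applied to depth-≤(k−1) tuples, so N_k = 2 + N_{k-1}^2 + N_{k-1} + N_{k-1}^2.
N_0 = 2
N_1 = 2 + 2^2 + 2 + 2^2 = 12

12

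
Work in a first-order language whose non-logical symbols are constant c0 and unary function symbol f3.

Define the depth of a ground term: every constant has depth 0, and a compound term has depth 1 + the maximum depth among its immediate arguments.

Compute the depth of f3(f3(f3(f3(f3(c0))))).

depth(f3(c0)) = 1 + depth(c0) = 1 + 0 = 1
depth(f3(f3(c0))) = 1 + depth(f3(c0)) = 1 + 1 = 2
depth(f3(f3(f3(c0)))) = 1 + depth(f3(f3(c0))) = 1 + 2 = 3
depth(f3(f3(f3(f3(c0))))) = 1 + depth(f3(f3(f3(c0)))) = 1 + 3 = 4
depth(f3(f3(f3(f3(f3(c0)))))) = 1 + depth(f3(f3(f3(f3(c0))))) = 1 + 4 = 5

5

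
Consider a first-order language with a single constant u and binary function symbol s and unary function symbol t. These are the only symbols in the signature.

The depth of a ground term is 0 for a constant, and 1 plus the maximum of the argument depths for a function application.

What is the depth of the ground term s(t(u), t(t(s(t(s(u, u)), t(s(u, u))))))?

6

depth(t(u)) = 1 + depth(u) = 1 + 0 = 1
depth(s(u, u)) = 1 + max(0, 0) = 1
depth(t(s(u, u))) = 1 + depth(s(u, u)) = 1 + 1 = 2
depth(s(t(s(u, u)), t(s(u, u)))) = 1 + max(2, 2) = 3
depth(t(s(t(s(u, u)), t(s(u, u))))) = 1 + depth(s(t(s(u, u)), t(s(u, u)))) = 1 + 3 = 4
depth(t(t(s(t(s(u, u)), t(s(u, u)))))) = 1 + depth(t(s(t(s(u, u)), t(s(u, u))))) = 1 + 4 = 5
depth(s(t(u), t(t(s(t(s(u, u)), t(s(u, u))))))) = 1 + max(1, 5) = 6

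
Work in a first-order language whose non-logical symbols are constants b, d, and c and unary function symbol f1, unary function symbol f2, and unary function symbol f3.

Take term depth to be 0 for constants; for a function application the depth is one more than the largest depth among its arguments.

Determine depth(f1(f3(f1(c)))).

depth(f1(c)) = 1 + depth(c) = 1 + 0 = 1
depth(f3(f1(c))) = 1 + depth(f1(c)) = 1 + 1 = 2
depth(f1(f3(f1(c)))) = 1 + depth(f3(f1(c))) = 1 + 2 = 3

3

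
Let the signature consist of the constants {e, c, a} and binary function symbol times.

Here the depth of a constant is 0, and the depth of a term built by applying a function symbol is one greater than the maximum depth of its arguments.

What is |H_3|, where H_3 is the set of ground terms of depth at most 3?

Let N_k count ground terms of depth at most k. Each non-constant term of depth ≤ k is some function symbol applied to depth-≤(k−1) arguments, giving N_k = 3 + N_{k-1}^2.
N_0 = 3
N_1 = 3 + 3^2 = 12
N_2 = 3 + 12^2 = 147
N_3 = 3 + 147^2 = 21612

21612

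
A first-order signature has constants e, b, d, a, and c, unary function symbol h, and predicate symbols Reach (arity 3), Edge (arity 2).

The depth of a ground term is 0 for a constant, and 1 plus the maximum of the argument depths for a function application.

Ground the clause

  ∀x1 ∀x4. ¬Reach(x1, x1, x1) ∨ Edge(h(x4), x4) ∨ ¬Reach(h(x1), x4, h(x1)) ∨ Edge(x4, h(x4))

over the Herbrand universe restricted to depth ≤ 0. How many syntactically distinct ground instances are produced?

Ground terms of depth ≤ 0:
  Count level by level. With function symbols h/1, the terms of depth ≤ k are the 5 constants together with each function applied to depth-≤(k−1) tuples, so N_k = 5 + N_{k-1}.
  N_0 = 5
So there are 5 ground terms available for substitution.
There are 2 variables to instantiate (x1, x4), each occurring in at least one literal, so different choices give different ground instances.
Number of ground instances = 5^2 = 25.

25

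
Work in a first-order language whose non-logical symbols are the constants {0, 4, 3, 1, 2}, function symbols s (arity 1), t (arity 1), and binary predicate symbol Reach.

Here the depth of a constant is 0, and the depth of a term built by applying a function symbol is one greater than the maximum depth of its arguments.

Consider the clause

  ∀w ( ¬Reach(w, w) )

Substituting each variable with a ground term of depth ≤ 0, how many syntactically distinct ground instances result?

Ground terms of depth ≤ 0:
  Let N_k = |{terms of depth ≤ k}|. Then N_0 = 5 and N_k = 5 + N_{k-1} + N_{k-1} for k ≥ 1 (one summand per function symbol, arity giving the exponent).
  N_0 = 5
  Explicitly: 0, 4, 3, 1, 2.
So there are 5 ground terms available for substitution.
There is 1 variable to instantiate (w),  occurring in at least one literal, so different choices give different ground instances.
Number of ground instances = 5.

5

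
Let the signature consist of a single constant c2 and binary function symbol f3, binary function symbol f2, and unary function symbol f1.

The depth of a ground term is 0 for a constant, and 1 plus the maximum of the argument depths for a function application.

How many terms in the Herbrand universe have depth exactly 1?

3

Let N_k = |{terms of depth ≤ k}|. Then N_0 = 1 and N_k = 1 + N_{k-1}^2 + N_{k-1}^2 + N_{k-1} for k ≥ 1 (one summand per function symbol, arity giving the exponent).
N_0 = 1
N_1 = 1 + 1^2 + 1^2 + 1 = 4
Terms of depth exactly 1: N_1 − N_0 = 4 − 1 = 3.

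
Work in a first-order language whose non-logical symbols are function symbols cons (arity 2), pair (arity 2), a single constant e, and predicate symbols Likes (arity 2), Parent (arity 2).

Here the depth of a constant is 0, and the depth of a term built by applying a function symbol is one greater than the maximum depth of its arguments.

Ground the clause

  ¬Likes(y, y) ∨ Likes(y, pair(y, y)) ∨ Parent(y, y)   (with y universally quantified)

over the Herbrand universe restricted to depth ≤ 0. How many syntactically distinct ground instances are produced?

1

Ground terms of depth ≤ 0:
  If N_k denotes the number of depth-≤k ground terms, the 1 constant gives N_0 = 1, and each function symbol of arity r contributes N_{k-1}^r new terms at level k: N_k = 1 + N_{k-1}^2 + N_{k-1}^2.
  N_0 = 1
  Explicitly: e.
So there is exactly 1 ground term available for substitution.
There is 1 variable to instantiate (y),  occurring in at least one literal, so different choices give different ground instances.
Number of ground instances = 1.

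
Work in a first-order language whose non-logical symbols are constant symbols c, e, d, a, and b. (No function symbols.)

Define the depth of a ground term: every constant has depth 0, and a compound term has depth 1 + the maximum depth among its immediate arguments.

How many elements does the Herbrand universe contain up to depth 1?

5

With no function symbols every ground term is a constant, so there are exactly 5 ground terms at every depth bound.
N_0 = 5
N_1 = 5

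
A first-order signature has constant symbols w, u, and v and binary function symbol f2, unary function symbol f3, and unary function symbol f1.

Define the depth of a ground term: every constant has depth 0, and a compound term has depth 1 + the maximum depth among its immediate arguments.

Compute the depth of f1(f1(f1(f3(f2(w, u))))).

5

depth(f2(w, u)) = 1 + max(0, 0) = 1
depth(f3(f2(w, u))) = 1 + depth(f2(w, u)) = 1 + 1 = 2
depth(f1(f3(f2(w, u)))) = 1 + depth(f3(f2(w, u))) = 1 + 2 = 3
depth(f1(f1(f3(f2(w, u))))) = 1 + depth(f1(f3(f2(w, u)))) = 1 + 3 = 4
depth(f1(f1(f1(f3(f2(w, u)))))) = 1 + depth(f1(f1(f3(f2(w, u))))) = 1 + 4 = 5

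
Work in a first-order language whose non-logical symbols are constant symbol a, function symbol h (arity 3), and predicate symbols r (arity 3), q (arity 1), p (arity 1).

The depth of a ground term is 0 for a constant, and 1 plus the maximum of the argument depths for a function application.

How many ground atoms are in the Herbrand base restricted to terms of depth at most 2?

First count ground terms of depth ≤ 2.
Write N_k for the number of ground terms of depth ≤ k. A term of depth ≤ k is either a constant or a function symbol applied to arguments of depth ≤ k−1, so N_k = 1 + N_{k-1}^3.
N_0 = 1
N_1 = 1 + 1^3 = 2
N_2 = 1 + 2^3 = 9
So |H| = 9.
For each predicate symbol, the number of ground atoms is |H| raised to its arity; summing:
  r: 9^3 = 729;  q: 9;  p: 9
Total ground atoms: 729 + 9 + 9 = 747.

747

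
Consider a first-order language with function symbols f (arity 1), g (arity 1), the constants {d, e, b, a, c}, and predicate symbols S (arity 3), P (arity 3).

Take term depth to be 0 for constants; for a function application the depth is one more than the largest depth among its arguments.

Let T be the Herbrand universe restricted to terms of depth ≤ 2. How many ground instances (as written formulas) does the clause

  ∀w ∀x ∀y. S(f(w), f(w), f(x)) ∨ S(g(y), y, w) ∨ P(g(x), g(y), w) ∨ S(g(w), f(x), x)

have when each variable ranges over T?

42875

Ground terms of depth ≤ 2:
  Count level by level. With function symbols f/1, g/1, the terms of depth ≤ k are the 5 constants together with each function applied to depth-≤(k−1) tuples, so N_k = 5 + N_{k-1} + N_{k-1}.
  N_0 = 5
  N_1 = 5 + 5 + 5 = 15
  N_2 = 5 + 15 + 15 = 35
So there are 35 ground terms available for substitution.
There are 3 variables to instantiate (w, x, y), each occurring in at least one literal, so different choices give different ground instances.
Number of ground instances = 35^3 = 42875.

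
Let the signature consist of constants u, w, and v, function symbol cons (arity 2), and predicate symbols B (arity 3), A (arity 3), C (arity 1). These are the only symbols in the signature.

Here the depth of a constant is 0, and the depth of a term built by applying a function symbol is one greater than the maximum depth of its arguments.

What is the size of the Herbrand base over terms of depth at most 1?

First count ground terms of depth ≤ 1.
Count level by level. With function symbols cons/2, the terms of depth ≤ k are the 3 constants together with each function applied to depth-≤(k−1) tuples, so N_k = 3 + N_{k-1}^2.
N_0 = 3
N_1 = 3 + 3^2 = 12
So |H| = 12.
Each predicate of arity r yields |H|^r ground atoms (one per choice of an r-tuple from H):
  B: 12^3 = 1728;  A: 12^3 = 1728;  C: 12
Total ground atoms: 1728 + 1728 + 12 = 3468.

3468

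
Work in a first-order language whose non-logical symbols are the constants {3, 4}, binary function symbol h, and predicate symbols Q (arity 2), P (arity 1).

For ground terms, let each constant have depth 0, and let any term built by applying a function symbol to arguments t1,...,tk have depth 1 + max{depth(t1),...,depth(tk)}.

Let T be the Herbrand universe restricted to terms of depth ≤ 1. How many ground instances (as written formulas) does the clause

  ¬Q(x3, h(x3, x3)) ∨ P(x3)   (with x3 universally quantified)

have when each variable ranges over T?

6

Ground terms of depth ≤ 1:
  Write N_k for the number of ground terms of depth ≤ k. A term of depth ≤ k is either a constant or a function symbol applied to arguments of depth ≤ k−1, so N_k = 2 + N_{k-1}^2.
  N_0 = 2
  N_1 = 2 + 2^2 = 6
  Explicitly: 3, 4, h(3, 3), h(3, 4), h(4, 3), h(4, 4).
So there are 6 ground terms available for substitution.
The clause has 1 distinct variable (x3), which appears in the body. In the free term algebra distinct substitutions yield syntactically distinct ground instances.
Number of ground instances = 6.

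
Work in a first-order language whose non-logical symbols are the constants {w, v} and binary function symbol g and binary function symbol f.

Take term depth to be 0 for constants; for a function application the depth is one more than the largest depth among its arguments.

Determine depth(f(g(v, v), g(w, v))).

depth(g(v, v)) = 1 + max(0, 0) = 1
depth(g(w, v)) = 1 + max(0, 0) = 1
depth(f(g(v, v), g(w, v))) = 1 + max(1, 1) = 2

2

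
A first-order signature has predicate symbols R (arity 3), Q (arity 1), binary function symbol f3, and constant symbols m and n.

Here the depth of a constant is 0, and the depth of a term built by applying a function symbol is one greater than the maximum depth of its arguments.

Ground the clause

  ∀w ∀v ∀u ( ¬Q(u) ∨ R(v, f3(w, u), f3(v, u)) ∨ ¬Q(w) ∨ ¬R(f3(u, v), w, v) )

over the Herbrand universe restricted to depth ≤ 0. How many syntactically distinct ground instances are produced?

Ground terms of depth ≤ 0:
  Write N_k for the number of ground terms of depth ≤ k. A term of depth ≤ k is either a constant or a function symbol applied to arguments of depth ≤ k−1, so N_k = 2 + N_{k-1}^2.
  N_0 = 2
  Explicitly: m, n.
So there are 2 ground terms available for substitution.
The body mentions every one of the 3 quantified variables; since ground terms form a free algebra, no two substitutions collapse to the same formula.
Number of ground instances = 2^3 = 8.

8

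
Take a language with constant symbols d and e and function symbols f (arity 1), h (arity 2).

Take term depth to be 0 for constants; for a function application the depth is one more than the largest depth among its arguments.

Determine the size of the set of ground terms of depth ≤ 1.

Let N_k = |{terms of depth ≤ k}|. Then N_0 = 2 and N_k = 2 + N_{k-1} + N_{k-1}^2 for k ≥ 1 (one summand per function symbol, arity giving the exponent).
N_0 = 2
N_1 = 2 + 2 + 2^2 = 8

8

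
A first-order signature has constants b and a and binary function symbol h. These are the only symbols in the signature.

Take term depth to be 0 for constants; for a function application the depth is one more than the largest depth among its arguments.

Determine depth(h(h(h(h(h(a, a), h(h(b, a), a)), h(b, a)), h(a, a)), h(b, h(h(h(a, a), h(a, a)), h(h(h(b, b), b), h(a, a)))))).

depth(h(a, a)) = 1 + max(0, 0) = 1
depth(h(b, a)) = 1 + max(0, 0) = 1
depth(h(h(b, a), a)) = 1 + max(1, 0) = 2
depth(h(h(a, a), h(h(b, a), a))) = 1 + max(1, 2) = 3
depth(h(h(h(a, a), h(h(b, a), a)), h(b, a))) = 1 + max(3, 1) = 4
depth(h(h(h(h(a, a), h(h(b, a), a)), h(b, a)), h(a, a))) = 1 + max(4, 1) = 5
depth(h(h(a, a), h(a, a))) = 1 + max(1, 1) = 2
depth(h(b, b)) = 1 + max(0, 0) = 1
depth(h(h(b, b), b)) = 1 + max(1, 0) = 2
depth(h(h(h(b, b), b), h(a, a))) = 1 + max(2, 1) = 3
depth(h(h(h(a, a), h(a, a)), h(h(h(b, b), b), h(a, a)))) = 1 + max(2, 3) = 4
depth(h(b, h(h(h(a, a), h(a, a)), h(h(h(b, b), b), h(a, a))))) = 1 + max(0, 4) = 5
depth(h(h(h(h(h(a, a), h(h(b, a), a)), h(b, a)), h(a, a)), h(b, h(h(h(a, a), h(a, a)), h(h(h(b, b), b), h(a, a)))))) = 1 + max(5, 5) = 6

6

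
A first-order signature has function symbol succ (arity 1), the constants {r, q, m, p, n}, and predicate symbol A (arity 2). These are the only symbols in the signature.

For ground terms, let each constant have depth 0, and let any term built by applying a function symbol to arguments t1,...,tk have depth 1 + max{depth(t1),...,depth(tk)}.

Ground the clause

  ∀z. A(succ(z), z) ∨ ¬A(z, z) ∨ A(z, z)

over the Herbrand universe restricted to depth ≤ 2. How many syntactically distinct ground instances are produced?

Ground terms of depth ≤ 2:
  Let N_k = |{terms of depth ≤ k}|. Then N_0 = 5 and N_k = 5 + N_{k-1} for k ≥ 1 (one summand per function symbol, arity giving the exponent).
  N_0 = 5
  N_1 = 5 + 5 = 10
  N_2 = 5 + 10 = 15
So there are 15 ground terms available for substitution.
There is 1 variable to instantiate (z),  occurring in at least one literal, so different choices give different ground instances.
Number of ground instances = 15.

15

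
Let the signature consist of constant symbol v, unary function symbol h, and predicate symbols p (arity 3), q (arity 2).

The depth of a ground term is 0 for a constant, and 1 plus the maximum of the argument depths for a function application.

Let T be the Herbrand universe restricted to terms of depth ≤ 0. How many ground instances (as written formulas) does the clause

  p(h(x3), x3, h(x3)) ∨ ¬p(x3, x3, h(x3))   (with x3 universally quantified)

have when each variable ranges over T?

1

Ground terms of depth ≤ 0:
  Let N_k = |{terms of depth ≤ k}|. Then N_0 = 1 and N_k = 1 + N_{k-1} for k ≥ 1 (one summand per function symbol, arity giving the exponent).
  N_0 = 1
So there is exactly 1 ground term available for substitution.
The variable x3 ranges independently over the available ground terms, and distinct assignments produce distinct instances.
Number of ground instances = 1.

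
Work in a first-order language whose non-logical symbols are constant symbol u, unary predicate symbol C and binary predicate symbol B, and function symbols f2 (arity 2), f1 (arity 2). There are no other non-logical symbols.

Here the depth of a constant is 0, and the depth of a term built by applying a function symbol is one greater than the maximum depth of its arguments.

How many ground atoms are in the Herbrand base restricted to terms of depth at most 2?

First count ground terms of depth ≤ 2.
Let N_k = |{terms of depth ≤ k}|. Then N_0 = 1 and N_k = 1 + N_{k-1}^2 + N_{k-1}^2 for k ≥ 1 (one summand per function symbol, arity giving the exponent).
N_0 = 1
N_1 = 1 + 1^2 + 1^2 = 3
N_2 = 1 + 3^2 + 3^2 = 19
So |H| = 19.
Ground atoms are formed by filling each argument slot of a predicate with a term from H, so an r-ary predicate gives |H|^r atoms:
  C: 19;  B: 19^2 = 361
Total ground atoms: 19 + 361 = 380.

380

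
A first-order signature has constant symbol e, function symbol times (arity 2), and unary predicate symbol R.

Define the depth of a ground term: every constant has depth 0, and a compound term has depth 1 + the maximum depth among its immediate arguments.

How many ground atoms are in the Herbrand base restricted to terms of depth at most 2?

First count ground terms of depth ≤ 2.
If N_k denotes the number of depth-≤k ground terms, the 1 constant gives N_0 = 1, and each function symbol of arity r contributes N_{k-1}^r new terms at level k: N_k = 1 + N_{k-1}^2.
N_0 = 1
N_1 = 1 + 1^2 = 2
N_2 = 1 + 2^2 = 5
So |H| = 5.
Ground atoms are formed by filling each argument slot of a predicate with a term from H, so an r-ary predicate gives |H|^r atoms:
  R: 5
Total ground atoms: 5.

5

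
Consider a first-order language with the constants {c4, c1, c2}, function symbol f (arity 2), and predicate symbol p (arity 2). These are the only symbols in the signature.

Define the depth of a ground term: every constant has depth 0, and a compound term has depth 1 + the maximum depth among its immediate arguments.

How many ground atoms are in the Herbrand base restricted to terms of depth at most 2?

First count ground terms of depth ≤ 2.
Let N_k = |{terms of depth ≤ k}|. Then N_0 = 3 and N_k = 3 + N_{k-1}^2 for k ≥ 1 (one summand per function symbol, arity giving the exponent).
N_0 = 3
N_1 = 3 + 3^2 = 12
N_2 = 3 + 12^2 = 147
So |H| = 147.
A ground atom is a predicate applied to a tuple of terms from H, so the count is the sum over predicates of |H|^arity:
  p: 147^2 = 21609
Total ground atoms: 21609.

21609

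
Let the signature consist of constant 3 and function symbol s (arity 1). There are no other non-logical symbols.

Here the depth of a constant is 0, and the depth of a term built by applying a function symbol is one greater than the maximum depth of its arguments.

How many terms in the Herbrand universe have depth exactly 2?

1

Count level by level. With function symbols s/1, the terms of depth ≤ k are the 1 constant together with each function applied to depth-≤(k−1) tuples, so N_k = 1 + N_{k-1}.
N_0 = 1
N_1 = 1 + 1 = 2
N_2 = 1 + 2 = 3
Terms of depth exactly 2: N_2 − N_1 = 3 − 2 = 1.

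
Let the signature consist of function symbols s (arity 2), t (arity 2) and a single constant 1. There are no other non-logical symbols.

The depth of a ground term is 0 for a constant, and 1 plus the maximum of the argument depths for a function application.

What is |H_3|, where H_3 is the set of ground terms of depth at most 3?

723

Let N_k count ground terms of depth at most k. Each non-constant term of depth ≤ k is some function symbol applied to depth-≤(k−1) arguments, giving N_k = 1 + N_{k-1}^2 + N_{k-1}^2.
N_0 = 1
N_1 = 1 + 1^2 + 1^2 = 3
N_2 = 1 + 3^2 + 3^2 = 19
N_3 = 1 + 19^2 + 19^2 = 723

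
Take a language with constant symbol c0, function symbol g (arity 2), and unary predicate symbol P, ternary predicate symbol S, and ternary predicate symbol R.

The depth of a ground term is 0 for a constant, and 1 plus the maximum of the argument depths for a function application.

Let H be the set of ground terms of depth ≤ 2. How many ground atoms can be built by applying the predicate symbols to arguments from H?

First count ground terms of depth ≤ 2.
Let N_k count ground terms of depth at most k. Each non-constant term of depth ≤ k is some function symbol applied to depth-≤(k−1) arguments, giving N_k = 1 + N_{k-1}^2.
N_0 = 1
N_1 = 1 + 1^2 = 2
N_2 = 1 + 2^2 = 5
Explicitly: c0, g(c0, c0), g(c0, g(c0, c0)), g(g(c0, c0), c0), g(g(c0, c0), g(c0, c0)).
So |H| = 5.
A ground atom is a predicate applied to a tuple of terms from H, so the count is the sum over predicates of |H|^arity:
  P: 5;  S: 5^3 = 125;  R: 5^3 = 125
Total ground atoms: 5 + 125 + 125 = 255.

255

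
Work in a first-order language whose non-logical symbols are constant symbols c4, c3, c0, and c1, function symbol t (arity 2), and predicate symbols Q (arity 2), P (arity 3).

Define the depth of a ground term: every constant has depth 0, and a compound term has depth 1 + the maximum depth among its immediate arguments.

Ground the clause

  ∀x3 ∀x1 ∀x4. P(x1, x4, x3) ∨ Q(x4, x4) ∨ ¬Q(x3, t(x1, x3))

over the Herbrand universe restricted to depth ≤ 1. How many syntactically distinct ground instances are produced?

8000

Ground terms of depth ≤ 1:
  If N_k denotes the number of depth-≤k ground terms, the 4 constants give N_0 = 4, and each function symbol of arity r contributes N_{k-1}^r new terms at level k: N_k = 4 + N_{k-1}^2.
  N_0 = 4
  N_1 = 4 + 4^2 = 20
So there are 20 ground terms available for substitution.
Each of x3, x1, x4 ranges independently over the available ground terms, and distinct assignments produce distinct instances.
Number of ground instances = 20^3 = 8000.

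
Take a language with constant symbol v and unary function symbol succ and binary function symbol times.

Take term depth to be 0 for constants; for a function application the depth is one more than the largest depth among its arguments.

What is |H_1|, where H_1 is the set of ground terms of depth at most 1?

Let N_k = |{terms of depth ≤ k}|. Then N_0 = 1 and N_k = 1 + N_{k-1} + N_{k-1}^2 for k ≥ 1 (one summand per function symbol, arity giving the exponent).
N_0 = 1
N_1 = 1 + 1 + 1^2 = 3
Explicitly: v, succ(v), times(v, v).

3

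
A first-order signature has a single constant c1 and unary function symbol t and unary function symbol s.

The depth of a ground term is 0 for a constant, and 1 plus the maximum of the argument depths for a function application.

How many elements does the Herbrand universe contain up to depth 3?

15

If N_k denotes the number of depth-≤k ground terms, the 1 constant gives N_0 = 1, and each function symbol of arity r contributes N_{k-1}^r new terms at level k: N_k = 1 + N_{k-1} + N_{k-1}.
N_0 = 1
N_1 = 1 + 1 + 1 = 3
N_2 = 1 + 3 + 3 = 7
N_3 = 1 + 7 + 7 = 15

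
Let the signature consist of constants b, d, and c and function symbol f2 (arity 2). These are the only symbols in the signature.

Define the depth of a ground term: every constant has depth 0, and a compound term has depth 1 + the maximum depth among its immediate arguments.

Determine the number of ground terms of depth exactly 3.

21465

Let N_k count ground terms of depth at most k. Each non-constant term of depth ≤ k is some function symbol applied to depth-≤(k−1) arguments, giving N_k = 3 + N_{k-1}^2.
N_0 = 3
N_1 = 3 + 3^2 = 12
N_2 = 3 + 12^2 = 147
N_3 = 3 + 147^2 = 21612
Terms of depth exactly 3: N_3 − N_2 = 21612 − 147 = 21465.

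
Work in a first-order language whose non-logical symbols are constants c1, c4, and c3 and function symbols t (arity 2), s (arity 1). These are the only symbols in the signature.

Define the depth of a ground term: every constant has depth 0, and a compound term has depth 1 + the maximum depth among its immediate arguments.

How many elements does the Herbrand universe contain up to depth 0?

If N_k denotes the number of depth-≤k ground terms, the 3 constants give N_0 = 3, and each function symbol of arity r contributes N_{k-1}^r new terms at level k: N_k = 3 + N_{k-1}^2 + N_{k-1}.
N_0 = 3
Explicitly: c1, c4, c3.

3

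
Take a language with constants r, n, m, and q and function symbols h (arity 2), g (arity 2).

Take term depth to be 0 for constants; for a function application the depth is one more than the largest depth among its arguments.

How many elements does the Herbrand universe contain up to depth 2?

Let N_k count ground terms of depth at most k. Each non-constant term of depth ≤ k is some function symbol applied to depth-≤(k−1) arguments, giving N_k = 4 + N_{k-1}^2 + N_{k-1}^2.
N_0 = 4
N_1 = 4 + 4^2 + 4^2 = 36
N_2 = 4 + 36^2 + 36^2 = 2596

2596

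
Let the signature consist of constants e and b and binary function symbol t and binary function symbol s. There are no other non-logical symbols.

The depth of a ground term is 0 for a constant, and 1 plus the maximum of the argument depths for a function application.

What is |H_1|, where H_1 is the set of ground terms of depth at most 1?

10

Count level by level. With function symbols t/2, s/2, the terms of depth ≤ k are the 2 constants together with each function applied to depth-≤(k−1) tuples, so N_k = 2 + N_{k-1}^2 + N_{k-1}^2.
N_0 = 2
N_1 = 2 + 2^2 + 2^2 = 10
Explicitly: e, b, t(e, e), t(e, b), t(b, e), t(b, b), s(e, e), s(e, b), s(b, e), s(b, b).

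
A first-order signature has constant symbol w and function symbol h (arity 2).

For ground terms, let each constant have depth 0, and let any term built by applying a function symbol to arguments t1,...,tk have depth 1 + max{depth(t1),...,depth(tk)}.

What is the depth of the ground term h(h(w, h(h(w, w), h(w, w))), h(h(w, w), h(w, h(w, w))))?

4

depth(h(w, w)) = 1 + max(0, 0) = 1
depth(h(h(w, w), h(w, w))) = 1 + max(1, 1) = 2
depth(h(w, h(h(w, w), h(w, w)))) = 1 + max(0, 2) = 3
depth(h(w, h(w, w))) = 1 + max(0, 1) = 2
depth(h(h(w, w), h(w, h(w, w)))) = 1 + max(1, 2) = 3
depth(h(h(w, h(h(w, w), h(w, w))), h(h(w, w), h(w, h(w, w))))) = 1 + max(3, 3) = 4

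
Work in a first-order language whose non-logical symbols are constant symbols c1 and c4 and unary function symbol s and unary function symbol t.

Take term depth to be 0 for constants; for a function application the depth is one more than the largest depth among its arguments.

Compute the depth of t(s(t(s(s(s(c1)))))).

depth(s(c1)) = 1 + depth(c1) = 1 + 0 = 1
depth(s(s(c1))) = 1 + depth(s(c1)) = 1 + 1 = 2
depth(s(s(s(c1)))) = 1 + depth(s(s(c1))) = 1 + 2 = 3
depth(t(s(s(s(c1))))) = 1 + depth(s(s(s(c1)))) = 1 + 3 = 4
depth(s(t(s(s(s(c1)))))) = 1 + depth(t(s(s(s(c1))))) = 1 + 4 = 5
depth(t(s(t(s(s(s(c1))))))) = 1 + depth(s(t(s(s(s(c1)))))) = 1 + 5 = 6

6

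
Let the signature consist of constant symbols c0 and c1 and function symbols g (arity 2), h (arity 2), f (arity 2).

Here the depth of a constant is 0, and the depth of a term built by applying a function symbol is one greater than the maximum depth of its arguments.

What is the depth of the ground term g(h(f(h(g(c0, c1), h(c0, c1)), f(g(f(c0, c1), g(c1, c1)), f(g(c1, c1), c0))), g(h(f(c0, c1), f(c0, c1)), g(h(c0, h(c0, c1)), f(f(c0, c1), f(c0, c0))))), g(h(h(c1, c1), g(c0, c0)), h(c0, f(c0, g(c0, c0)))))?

depth(g(c0, c1)) = 1 + max(0, 0) = 1
depth(h(c0, c1)) = 1 + max(0, 0) = 1
depth(h(g(c0, c1), h(c0, c1))) = 1 + max(1, 1) = 2
depth(f(c0, c1)) = 1 + max(0, 0) = 1
depth(g(c1, c1)) = 1 + max(0, 0) = 1
depth(g(f(c0, c1), g(c1, c1))) = 1 + max(1, 1) = 2
depth(f(g(c1, c1), c0)) = 1 + max(1, 0) = 2
depth(f(g(f(c0, c1), g(c1, c1)), f(g(c1, c1), c0))) = 1 + max(2, 2) = 3
depth(f(h(g(c0, c1), h(c0, c1)), f(g(f(c0, c1), g(c1, c1)), f(g(c1, c1), c0)))) = 1 + max(2, 3) = 4
depth(h(f(c0, c1), f(c0, c1))) = 1 + max(1, 1) = 2
depth(h(c0, h(c0, c1))) = 1 + max(0, 1) = 2
depth(f(c0, c0)) = 1 + max(0, 0) = 1
depth(f(f(c0, c1), f(c0, c0))) = 1 + max(1, 1) = 2
depth(g(h(c0, h(c0, c1)), f(f(c0, c1), f(c0, c0)))) = 1 + max(2, 2) = 3
depth(g(h(f(c0, c1), f(c0, c1)), g(h(c0, h(c0, c1)), f(f(c0, c1), f(c0, c0))))) = 1 + max(2, 3) = 4
depth(h(f(h(g(c0, c1), h(c0, c1)), f(g(f(c0, c1), g(c1, c1)), f(g(c1, c1), c0))), g(h(f(c0, c1), f(c0, c1)), g(h(c0, h(c0, c1)), f(f(c0, c1), f(c0, c0)))))) = 1 + max(4, 4) = 5
depth(h(c1, c1)) = 1 + max(0, 0) = 1
depth(g(c0, c0)) = 1 + max(0, 0) = 1
depth(h(h(c1, c1), g(c0, c0))) = 1 + max(1, 1) = 2
depth(f(c0, g(c0, c0))) = 1 + max(0, 1) = 2
depth(h(c0, f(c0, g(c0, c0)))) = 1 + max(0, 2) = 3
depth(g(h(h(c1, c1), g(c0, c0)), h(c0, f(c0, g(c0, c0))))) = 1 + max(2, 3) = 4
depth(g(h(f(h(g(c0, c1), h(c0, c1)), f(g(f(c0, c1), g(c1, c1)), f(g(c1, c1), c0))), g(h(f(c0, c1), f(c0, c1)), g(h(c0, h(c0, c1)), f(f(c0, c1), f(c0, c0))))), g(h(h(c1, c1), g(c0, c0)), h(c0, f(c0, g(c0, c0)))))) = 1 + max(5, 4) = 6

6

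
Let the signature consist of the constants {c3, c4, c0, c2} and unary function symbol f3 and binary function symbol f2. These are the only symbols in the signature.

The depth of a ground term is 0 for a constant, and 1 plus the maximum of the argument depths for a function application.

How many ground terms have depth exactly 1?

If N_k denotes the number of depth-≤k ground terms, the 4 constants give N_0 = 4, and each function symbol of arity r contributes N_{k-1}^r new terms at level k: N_k = 4 + N_{k-1} + N_{k-1}^2.
N_0 = 4
N_1 = 4 + 4 + 4^2 = 24
Terms of depth exactly 1: N_1 − N_0 = 24 − 4 = 20.

20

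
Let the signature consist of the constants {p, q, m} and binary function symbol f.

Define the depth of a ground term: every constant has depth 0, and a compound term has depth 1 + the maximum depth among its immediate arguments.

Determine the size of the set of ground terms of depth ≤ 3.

Count level by level. With function symbols f/2, the terms of depth ≤ k are the 3 constants together with each function applied to depth-≤(k−1) tuples, so N_k = 3 + N_{k-1}^2.
N_0 = 3
N_1 = 3 + 3^2 = 12
N_2 = 3 + 12^2 = 147
N_3 = 3 + 147^2 = 21612

21612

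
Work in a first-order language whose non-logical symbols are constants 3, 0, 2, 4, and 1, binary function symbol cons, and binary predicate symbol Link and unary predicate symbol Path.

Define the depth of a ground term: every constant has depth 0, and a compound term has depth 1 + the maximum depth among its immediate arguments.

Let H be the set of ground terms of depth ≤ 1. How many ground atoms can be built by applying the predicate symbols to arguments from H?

First count ground terms of depth ≤ 1.
Count level by level. With function symbols cons/2, the terms of depth ≤ k are the 5 constants together with each function applied to depth-≤(k−1) tuples, so N_k = 5 + N_{k-1}^2.
N_0 = 5
N_1 = 5 + 5^2 = 30
So |H| = 30.
Ground atoms are formed by filling each argument slot of a predicate with a term from H, so an r-ary predicate gives |H|^r atoms:
  Link: 30^2 = 900;  Path: 30
Total ground atoms: 900 + 30 = 930.

930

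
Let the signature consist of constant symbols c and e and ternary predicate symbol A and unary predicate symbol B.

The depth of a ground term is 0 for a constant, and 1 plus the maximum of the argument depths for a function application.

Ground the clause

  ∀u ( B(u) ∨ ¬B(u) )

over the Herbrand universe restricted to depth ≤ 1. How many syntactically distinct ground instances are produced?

Ground terms of depth ≤ 1:
  With no function symbols every ground term is a constant, so there are exactly 2 ground terms at every depth bound.
  N_0 = 2
  N_1 = 2
  Explicitly: c, e.
So there are 2 ground terms available for substitution.
There is 1 variable to instantiate (u),  occurring in at least one literal, so different choices give different ground instances.
Number of ground instances = 2.

2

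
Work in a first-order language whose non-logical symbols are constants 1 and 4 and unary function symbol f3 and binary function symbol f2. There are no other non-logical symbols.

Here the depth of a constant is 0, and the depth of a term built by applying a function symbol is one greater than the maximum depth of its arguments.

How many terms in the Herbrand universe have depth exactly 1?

Let N_k = |{terms of depth ≤ k}|. Then N_0 = 2 and N_k = 2 + N_{k-1} + N_{k-1}^2 for k ≥ 1 (one summand per function symbol, arity giving the exponent).
N_0 = 2
N_1 = 2 + 2 + 2^2 = 8
Terms of depth exactly 1: N_1 − N_0 = 8 − 2 = 6.

6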